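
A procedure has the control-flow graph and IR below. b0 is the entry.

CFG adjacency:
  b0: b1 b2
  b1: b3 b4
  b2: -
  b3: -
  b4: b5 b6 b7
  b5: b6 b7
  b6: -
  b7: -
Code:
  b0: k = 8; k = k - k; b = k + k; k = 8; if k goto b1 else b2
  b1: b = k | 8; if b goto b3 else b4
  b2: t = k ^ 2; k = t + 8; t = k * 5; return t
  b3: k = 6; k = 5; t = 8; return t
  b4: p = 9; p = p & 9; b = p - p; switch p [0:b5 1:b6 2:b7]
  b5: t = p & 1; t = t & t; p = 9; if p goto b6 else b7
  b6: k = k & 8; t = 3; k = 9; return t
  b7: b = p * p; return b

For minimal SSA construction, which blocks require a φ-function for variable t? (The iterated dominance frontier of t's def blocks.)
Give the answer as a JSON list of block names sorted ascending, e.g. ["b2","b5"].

idom tree: b1←b0 b2←b0 b3←b1 b4←b1 b5←b4 b6←b4 b7←b4
Join-block Dom:
  b6: preds {b4,b5}: {b0,b1,b4} ∩ {b0,b1,b4,b5} = {b0,b1,b4}; idom=b4
  b7: preds {b4,b5}: {b0,b1,b4} ∩ {b0,b1,b4,b5} = {b0,b1,b4}; idom=b4

Frontier:
  join b6 pred b4: · stop@b4
  join b6 pred b5: b5 stop@b4
  join b7 pred b4: · stop@b4
  join b7 pred b5: b5 stop@b4
  b0: DF=∅
  b1: DF=∅
  b2: DF=∅
  b3: DF=∅
  b4: DF=∅
  b5: DF={b6,b7}
  b6: DF=∅
  b7: DF=∅

φ for t: defs {b2,b3,b5,b6}
  DF⁺ = {b6,b7}

Answer: ["b6", "b7"]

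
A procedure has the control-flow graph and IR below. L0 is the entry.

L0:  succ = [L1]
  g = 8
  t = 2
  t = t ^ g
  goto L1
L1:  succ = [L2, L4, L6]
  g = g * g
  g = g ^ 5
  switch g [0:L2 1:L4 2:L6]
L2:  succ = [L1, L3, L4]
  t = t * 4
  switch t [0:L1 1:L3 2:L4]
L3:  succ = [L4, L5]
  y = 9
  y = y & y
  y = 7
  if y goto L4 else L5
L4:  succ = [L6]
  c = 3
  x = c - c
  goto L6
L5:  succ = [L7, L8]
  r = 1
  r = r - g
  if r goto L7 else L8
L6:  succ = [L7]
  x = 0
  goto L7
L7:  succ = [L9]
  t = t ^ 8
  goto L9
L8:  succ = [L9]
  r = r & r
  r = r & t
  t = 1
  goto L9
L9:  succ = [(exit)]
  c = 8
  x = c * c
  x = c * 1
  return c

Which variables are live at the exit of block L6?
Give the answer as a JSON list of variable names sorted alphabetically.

def/use:
  L0: {g,t} / ∅
  L1: {g} / {g}
  L2: {t} / {t}
  L3: {y} / ∅
  L4: {c,x} / ∅
  L5: {r} / {g}
  L6: {x} / ∅
  L7: {t} / {t}
  L8: {r,t} / {r,t}
  L9: {c,x} / ∅

Live sets:
  live L0: ∅→{g,t}
  live L1: {g,t}→{g,t}
  live L2: {g,t}→{g,t}
  live L3: {g,t}→{g,t}
  live L4: {t}→{t}
  live L5: {g,t}→{r,t}
  live L6: {t}→{t}
  live L7: {t}→∅
  live L8: {r,t}→∅
  live L9: ∅→∅

live-out(L6) = ["t"]

Answer: ["t"]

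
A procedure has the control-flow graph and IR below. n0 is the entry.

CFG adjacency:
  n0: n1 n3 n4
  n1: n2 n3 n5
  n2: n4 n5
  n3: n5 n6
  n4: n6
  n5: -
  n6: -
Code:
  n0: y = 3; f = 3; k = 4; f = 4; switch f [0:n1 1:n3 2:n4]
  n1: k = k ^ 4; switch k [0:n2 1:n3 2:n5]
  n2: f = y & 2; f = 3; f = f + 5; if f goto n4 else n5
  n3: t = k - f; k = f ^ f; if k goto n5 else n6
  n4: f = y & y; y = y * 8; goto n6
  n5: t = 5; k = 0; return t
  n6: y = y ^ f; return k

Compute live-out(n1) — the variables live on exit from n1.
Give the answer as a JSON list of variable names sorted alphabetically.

Block summaries:
  n0: def={f,k,y} ue=∅
  n1: def={k} ue={k}
  n2: def={f} ue={y}
  n3: def={k,t} ue={f,k}
  n4: def={f,y} ue={y}
  n5: def={k,t} ue=∅
  n6: def={y} ue={f,k,y}

Liveness:
  n0: in=∅ out={f,k,y}
  n1: in={f,k,y} out={f,k,y}
  n2: in={k,y} out={k,y}
  n3: in={f,k,y} out={f,k,y}
  n4: in={k,y} out={f,k,y}
  n5: in=∅ out=∅
  n6: in={f,k,y} out=∅

live-out(n1) = ["f", "k", "y"]

Answer: ["f", "k", "y"]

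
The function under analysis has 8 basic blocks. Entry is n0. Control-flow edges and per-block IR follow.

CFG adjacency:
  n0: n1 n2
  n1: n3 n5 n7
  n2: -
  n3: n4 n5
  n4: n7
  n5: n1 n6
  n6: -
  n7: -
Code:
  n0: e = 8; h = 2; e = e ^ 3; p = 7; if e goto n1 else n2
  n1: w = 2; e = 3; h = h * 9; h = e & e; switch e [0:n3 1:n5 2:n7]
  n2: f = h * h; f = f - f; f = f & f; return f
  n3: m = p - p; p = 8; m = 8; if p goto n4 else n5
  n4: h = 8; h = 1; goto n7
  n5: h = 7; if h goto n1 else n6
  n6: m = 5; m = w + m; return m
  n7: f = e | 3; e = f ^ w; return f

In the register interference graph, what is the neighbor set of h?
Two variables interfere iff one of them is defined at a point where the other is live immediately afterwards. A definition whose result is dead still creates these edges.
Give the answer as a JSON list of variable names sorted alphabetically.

Block summaries:
  n0: def={e,h,p} ue=∅
  n1: def={e,h,w} ue={h}
  n2: def={f} ue={h}
  n3: def={m,p} ue={p}
  n4: def={h} ue=∅
  n5: def={h} ue=∅
  n6: def={m} ue={w}
  n7: def={e,f} ue={e,w}

Liveness:
  n0 li=∅ lo={h,p}
  n1 li={h,p} lo={e,p,w}
  n2 li={h} lo=∅
  n3 li={e,p,w} lo={e,p,w}
  n4 li={e,w} lo={e,w}
  n5 li={p,w} lo={h,p,w}
  n6 li={w} lo=∅
  n7 li={e,w} lo=∅

Interfere edges:
  e↔{f,h,m,p,w}
  f↔{e,w}
  h↔{e,p,w}
  m↔{e,p,w}
  p↔{e,h,m,w}
  w↔{e,f,h,m,p}

N(h) = ["e", "p", "w"]

Answer: ["e", "p", "w"]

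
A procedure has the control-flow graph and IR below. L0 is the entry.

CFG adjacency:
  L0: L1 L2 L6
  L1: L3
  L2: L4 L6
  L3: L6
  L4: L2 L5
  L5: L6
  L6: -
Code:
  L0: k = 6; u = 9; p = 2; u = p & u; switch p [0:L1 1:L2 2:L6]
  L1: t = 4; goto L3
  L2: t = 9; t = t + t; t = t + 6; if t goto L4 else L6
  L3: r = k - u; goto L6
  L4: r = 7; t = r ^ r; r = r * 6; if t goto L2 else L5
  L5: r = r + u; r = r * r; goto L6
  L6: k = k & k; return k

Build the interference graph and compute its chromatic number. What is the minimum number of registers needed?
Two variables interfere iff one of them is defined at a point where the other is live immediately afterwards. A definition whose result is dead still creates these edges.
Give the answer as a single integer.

Answer: 4

Derivation:
def/use:
  L0: def={k,p,u} ue=∅
  L1: def={t} ue=∅
  L2: def={t} ue=∅
  L3: def={r} ue={k,u}
  L4: def={r,t} ue=∅
  L5: def={r} ue={r,u}
  L6: def={k} ue={k}

Liveness:
  L0 li=∅ lo={k,u}
  L1 li={k,u} lo={k,u}
  L2 li={k,u} lo={k,u}
  L3 li={k,u} lo={k}
  L4 li={k,u} lo={k,r,u}
  L5 li={k,r,u} lo={k}
  L6 li={k} lo=∅

Conflict graph:
  k: {p,r,t,u}
  p: {k,u}
  r: {k,t,u}
  t: {k,r,u}
  u: {k,p,r,t}

Registers:
  clique {k,r,t,u} ⇒ need ≥ 4
  4-colouring: R0={k}  R1={u}  R2={p,r}  R3={t}
  χ = 4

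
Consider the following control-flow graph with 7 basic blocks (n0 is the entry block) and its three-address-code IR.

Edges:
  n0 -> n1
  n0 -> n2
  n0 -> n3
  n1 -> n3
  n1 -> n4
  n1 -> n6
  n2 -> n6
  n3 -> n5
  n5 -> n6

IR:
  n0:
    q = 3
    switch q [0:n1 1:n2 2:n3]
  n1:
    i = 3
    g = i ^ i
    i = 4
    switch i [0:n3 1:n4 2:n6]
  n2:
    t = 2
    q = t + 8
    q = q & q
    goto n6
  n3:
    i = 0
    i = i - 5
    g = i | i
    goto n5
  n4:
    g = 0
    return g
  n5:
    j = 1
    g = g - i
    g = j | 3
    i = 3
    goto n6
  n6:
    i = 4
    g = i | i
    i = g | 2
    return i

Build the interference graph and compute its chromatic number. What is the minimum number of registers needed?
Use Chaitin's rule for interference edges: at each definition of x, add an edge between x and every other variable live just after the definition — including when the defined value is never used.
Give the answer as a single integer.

Per-block:
  n0 def {q} use ∅
  n1 def {g,i} use ∅
  n2 def {q,t} use ∅
  n3 def {g,i} use ∅
  n4 def {g} use ∅
  n5 def {g,i,j} use {g,i}
  n6 def {g,i} use ∅

Liveness:
  n0: in=∅ out=∅
  n1: in=∅ out=∅
  n2: in=∅ out=∅
  n3: in=∅ out={g,i}
  n4: in=∅ out=∅
  n5: in={g,i} out=∅
  n6: in=∅ out=∅

Interference:
  g: {i,j}
  i: {g,j}
  j: {g,i}
  q: ∅
  t: ∅

Registers:
  lower bound: {g,i,j} mutually conflict ⇒ χ ≥ 3
  assign g→R0 i→R1 j→R2 q→R0 t→R0 — no edge inside a register ⇒ χ ≤ 3
  χ = 3

Answer: 3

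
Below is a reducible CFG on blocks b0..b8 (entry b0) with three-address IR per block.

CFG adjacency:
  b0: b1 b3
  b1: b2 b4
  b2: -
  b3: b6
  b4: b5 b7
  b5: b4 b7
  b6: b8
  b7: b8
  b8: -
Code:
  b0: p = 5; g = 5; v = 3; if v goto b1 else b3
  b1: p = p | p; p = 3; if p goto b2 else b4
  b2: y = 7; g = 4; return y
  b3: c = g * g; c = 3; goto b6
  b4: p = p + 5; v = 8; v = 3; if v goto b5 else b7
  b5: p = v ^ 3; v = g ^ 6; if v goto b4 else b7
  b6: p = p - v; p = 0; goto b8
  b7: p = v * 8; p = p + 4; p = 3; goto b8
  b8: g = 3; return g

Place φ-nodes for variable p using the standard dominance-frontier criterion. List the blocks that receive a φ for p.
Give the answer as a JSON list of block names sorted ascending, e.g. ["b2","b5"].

Answer: ["b4", "b7", "b8"]

Analysis:
idom tree: b1←b0 b2←b1 b3←b0 b4←b1 b5←b4 b6←b3 b7←b4 b8←b0
Join-block Dom:
  b4: preds {b1,b5}: {b0,b1} ∩ {b0,b1,b4,b5} = {b0,b1}; idom=b1
  b7: preds {b4,b5}: {b0,b1,b4} ∩ {b0,b1,b4,b5} = {b0,b1,b4}; idom=b4
  b8: preds {b6,b7}: {b0,b3,b6} ∩ {b0,b1,b4,b7} = {b0}; idom=b0

Frontier:
  b4←b1: walk · to b1
  b4←b5: walk b5→b4 to b1
  b7←b4: walk · to b4
  b7←b5: walk b5 to b4
  b8←b6: walk b6→b3 to b0
  b8←b7: walk b7→b4→b1 to b0
  DF(b0)=∅
  DF(b1)={b8}
  DF(b2)=∅
  DF(b3)={b8}
  DF(b4)={b4,b8}
  DF(b5)={b4,b7}
  DF(b6)={b8}
  DF(b7)={b8}
  DF(b8)=∅

φ for p: defs {b0,b1,b4,b5,b6,b7}
  DF⁺ = {b4,b7,b8}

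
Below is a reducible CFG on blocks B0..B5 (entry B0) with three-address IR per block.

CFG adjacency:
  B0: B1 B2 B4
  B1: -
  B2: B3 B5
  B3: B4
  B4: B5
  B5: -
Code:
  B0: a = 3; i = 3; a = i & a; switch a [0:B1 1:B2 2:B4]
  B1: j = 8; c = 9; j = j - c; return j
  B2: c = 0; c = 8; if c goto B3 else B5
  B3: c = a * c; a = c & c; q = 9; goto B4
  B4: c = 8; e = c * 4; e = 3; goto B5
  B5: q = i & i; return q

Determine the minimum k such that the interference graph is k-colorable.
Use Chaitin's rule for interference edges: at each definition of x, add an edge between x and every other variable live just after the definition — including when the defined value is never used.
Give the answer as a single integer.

Block summaries:
  B0 def {a,i} use ∅
  B1 def {c,j} use ∅
  B2 def {c} use ∅
  B3 def {a,c,q} use {a,c}
  B4 def {c,e} use ∅
  B5 def {q} use {i}

Live sets:
  B0 li=∅ lo={a,i}
  B1 li=∅ lo=∅
  B2 li={a,i} lo={a,c,i}
  B3 li={a,c,i} lo={i}
  B4 li={i} lo={i}
  B5 li={i} lo=∅

Interfere edges:
  a — {c,i}
  c — {a,i,j}
  e — {i}
  i — {a,c,e,q}
  j — {c}
  q — {i}

Registers:
  {a,c,i} pairwise interfere (3-clique) ⇒ χ ≥ 3
  3-colouring: c0={i,j}  c1={c,e,q}  c2={a}
  χ = 3

Answer: 3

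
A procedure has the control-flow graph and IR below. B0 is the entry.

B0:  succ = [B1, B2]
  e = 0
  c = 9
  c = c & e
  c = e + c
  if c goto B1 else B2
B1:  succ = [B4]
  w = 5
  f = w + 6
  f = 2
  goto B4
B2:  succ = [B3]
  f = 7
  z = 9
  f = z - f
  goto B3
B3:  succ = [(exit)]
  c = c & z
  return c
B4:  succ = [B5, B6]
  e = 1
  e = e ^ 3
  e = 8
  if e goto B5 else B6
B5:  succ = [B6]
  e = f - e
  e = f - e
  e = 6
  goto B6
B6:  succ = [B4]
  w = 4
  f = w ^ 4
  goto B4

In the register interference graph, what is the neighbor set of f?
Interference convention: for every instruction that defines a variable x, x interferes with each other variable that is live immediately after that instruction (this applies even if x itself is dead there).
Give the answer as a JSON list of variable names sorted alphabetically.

def/use:
  B0: {c,e} / ∅
  B1: {f,w} / ∅
  B2: {f,z} / ∅
  B3: {c} / {c,z}
  B4: {e} / ∅
  B5: {e} / {e,f}
  B6: {f,w} / ∅

Live sets:
  B0: in=∅ out={c}
  B1: in=∅ out={f}
  B2: in={c} out={c,z}
  B3: in={c,z} out=∅
  B4: in={f} out={e,f}
  B5: in={e,f} out=∅
  B6: in=∅ out={f}

Interfere edges:
  c↔{e,f,z}
  e↔{c,f}
  f↔{c,e,z}
  w↔∅
  z↔{c,f}

N(f) = ["c", "e", "z"]

Answer: ["c", "e", "z"]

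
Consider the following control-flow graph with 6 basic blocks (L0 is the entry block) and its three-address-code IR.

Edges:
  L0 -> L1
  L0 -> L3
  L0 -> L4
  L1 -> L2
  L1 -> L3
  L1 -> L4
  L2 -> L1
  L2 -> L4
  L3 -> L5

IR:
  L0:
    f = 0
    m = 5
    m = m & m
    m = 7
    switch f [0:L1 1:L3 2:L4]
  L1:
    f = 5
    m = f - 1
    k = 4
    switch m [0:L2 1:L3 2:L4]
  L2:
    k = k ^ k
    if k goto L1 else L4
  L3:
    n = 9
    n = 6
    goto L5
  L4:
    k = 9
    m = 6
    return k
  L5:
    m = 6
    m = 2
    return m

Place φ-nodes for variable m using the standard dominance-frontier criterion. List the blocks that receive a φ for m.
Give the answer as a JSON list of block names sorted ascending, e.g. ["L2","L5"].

Answer: ["L1", "L3", "L4"]

Working:
idom tree: L1←L0 L2←L1 L3←L0 L4←L0 L5←L3
Join-block Dom:
  L1: preds {L0,L2}: {L0} ∩ {L0,L1,L2} = {L0}; idom=L0
  L3: preds {L0,L1}: {L0} ∩ {L0,L1} = {L0}; idom=L0
  L4: preds {L0,L1,L2}: {L0} ∩ {L0,L1} ∩ {L0,L1,L2} = {L0}; idom=L0

Frontier:
  L1←L0: walk · to L0
  L1←L2: walk L2→L1 to L0
  L3←L0: walk · to L0
  L3←L1: walk L1 to L0
  L4←L0: walk · to L0
  L4←L1: walk L1 to L0
  L4←L2: walk L2→L1 to L0
  DF(L0)=∅
  DF(L1)={L1,L3,L4}
  DF(L2)={L1,L4}
  DF(L3)=∅
  DF(L4)=∅
  DF(L5)=∅

φ for m: defs {L0,L1,L4,L5}
  DF⁺ = {L1,L3,L4}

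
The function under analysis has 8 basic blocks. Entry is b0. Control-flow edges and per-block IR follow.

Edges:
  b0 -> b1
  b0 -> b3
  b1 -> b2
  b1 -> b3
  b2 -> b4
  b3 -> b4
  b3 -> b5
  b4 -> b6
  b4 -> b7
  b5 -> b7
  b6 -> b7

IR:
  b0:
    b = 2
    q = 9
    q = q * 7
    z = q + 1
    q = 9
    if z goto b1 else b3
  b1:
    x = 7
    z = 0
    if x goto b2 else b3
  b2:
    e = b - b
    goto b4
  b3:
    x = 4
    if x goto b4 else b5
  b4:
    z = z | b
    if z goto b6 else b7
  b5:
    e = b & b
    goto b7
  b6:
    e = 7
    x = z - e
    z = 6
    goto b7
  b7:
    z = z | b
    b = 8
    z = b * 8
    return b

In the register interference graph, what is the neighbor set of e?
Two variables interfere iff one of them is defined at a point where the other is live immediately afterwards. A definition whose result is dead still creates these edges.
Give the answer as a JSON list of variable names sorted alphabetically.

Block summaries:
  b0 def {b,q,z} use ∅
  b1 def {x,z} use ∅
  b2 def {e} use {b}
  b3 def {x} use ∅
  b4 def {z} use {b,z}
  b5 def {e} use {b}
  b6 def {e,x,z} use {z}
  b7 def {b,z} use {b,z}

Live sets:
  b0: in=∅ out={b,z}
  b1: in={b} out={b,z}
  b2: in={b,z} out={b,z}
  b3: in={b,z} out={b,z}
  b4: in={b,z} out={b,z}
  b5: in={b,z} out={b,z}
  b6: in={b,z} out={b,z}
  b7: in={b,z} out=∅

Interference:
  b — {e,q,x,z}
  e — {b,z}
  q — {b,z}
  x — {b,z}
  z — {b,e,q,x}

N(e) = ["b", "z"]

Answer: ["b", "z"]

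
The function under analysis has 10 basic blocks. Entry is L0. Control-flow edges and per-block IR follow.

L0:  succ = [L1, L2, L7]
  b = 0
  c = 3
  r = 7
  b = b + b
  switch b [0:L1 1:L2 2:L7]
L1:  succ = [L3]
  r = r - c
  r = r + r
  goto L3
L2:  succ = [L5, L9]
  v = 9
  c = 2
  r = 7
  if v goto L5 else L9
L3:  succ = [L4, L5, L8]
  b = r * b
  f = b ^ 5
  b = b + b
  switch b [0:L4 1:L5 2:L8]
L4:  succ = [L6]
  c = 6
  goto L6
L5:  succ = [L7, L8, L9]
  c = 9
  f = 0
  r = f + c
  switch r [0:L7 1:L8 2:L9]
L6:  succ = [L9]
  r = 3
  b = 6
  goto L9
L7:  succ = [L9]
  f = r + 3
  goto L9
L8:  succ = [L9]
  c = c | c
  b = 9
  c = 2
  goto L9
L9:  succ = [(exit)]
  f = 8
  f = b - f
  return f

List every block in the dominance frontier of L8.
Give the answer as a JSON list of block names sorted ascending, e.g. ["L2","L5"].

Answer: ["L9"]

Working:
idom tree: L1←L0 L2←L0 L3←L1 L4←L3 L5←L0 L6←L4 L7←L0 L8←L0 L9←L0
Dom at joins:
  L5: preds {L2,L3}: {L0,L2} ∩ {L0,L1,L3} = {L0}; idom=L0
  L7: preds {L0,L5}: {L0} ∩ {L0,L5} = {L0}; idom=L0
  L8: preds {L3,L5}: {L0,L1,L3} ∩ {L0,L5} = {L0}; idom=L0
  L9: preds {L2,L5,L6,L7,L8}: {L0,L2} ∩ {L0,L5} ∩ {L0,L1,L3,L4,L6} ∩ {L0,L7} ∩ {L0,L8} = {L0}; idom=L0

Frontier:
  L5←L2: walk L2 to L0
  L5←L3: walk L3→L1 to L0
  L7←L0: walk · to L0
  L7←L5: walk L5 to L0
  L8←L3: walk L3→L1 to L0
  L8←L5: walk L5 to L0
  L9←L2: walk L2 to L0
  L9←L5: walk L5 to L0
  L9←L6: walk L6→L4→L3→L1 to L0
  L9←L7: walk L7 to L0
  L9←L8: walk L8 to L0
  L0 → ∅
  L1 → {L5,L8,L9}
  L2 → {L5,L9}
  L3 → {L5,L8,L9}
  L4 → {L9}
  L5 → {L7,L8,L9}
  L6 → {L9}
  L7 → {L9}
  L8 → {L9}
  L9 → ∅

DF(L8) = ["L9"]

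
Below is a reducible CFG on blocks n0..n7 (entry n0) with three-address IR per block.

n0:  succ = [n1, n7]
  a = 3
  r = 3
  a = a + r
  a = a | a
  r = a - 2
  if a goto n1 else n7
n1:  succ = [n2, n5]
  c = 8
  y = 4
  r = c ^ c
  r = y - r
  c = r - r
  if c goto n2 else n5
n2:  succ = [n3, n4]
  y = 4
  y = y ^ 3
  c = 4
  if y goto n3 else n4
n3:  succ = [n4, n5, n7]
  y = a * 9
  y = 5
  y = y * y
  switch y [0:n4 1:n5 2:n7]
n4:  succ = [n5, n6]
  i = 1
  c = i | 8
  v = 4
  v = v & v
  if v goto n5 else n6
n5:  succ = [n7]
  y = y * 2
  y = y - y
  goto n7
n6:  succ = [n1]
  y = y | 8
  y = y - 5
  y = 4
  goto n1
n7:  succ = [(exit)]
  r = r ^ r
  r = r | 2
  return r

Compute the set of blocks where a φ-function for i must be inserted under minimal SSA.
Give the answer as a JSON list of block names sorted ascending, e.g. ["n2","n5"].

Answer: ["n1", "n5", "n7"]

Analysis:
idom tree: n1←n0 n2←n1 n3←n2 n4←n2 n5←n1 n6←n4 n7←n0
Dom∩ at merges:
  n1: preds {n0,n6}: {n0} ∩ {n0,n1,n2,n4,n6} = {n0}; idom=n0
  n4: preds {n2,n3}: {n0,n1,n2} ∩ {n0,n1,n2,n3} = {n0,n1,n2}; idom=n2
  n5: preds {n1,n3,n4}: {n0,n1} ∩ {n0,n1,n2,n3} ∩ {n0,n1,n2,n4} = {n0,n1}; idom=n1
  n7: preds {n0,n3,n5}: {n0} ∩ {n0,n1,n2,n3} ∩ {n0,n1,n5} = {n0}; idom=n0

DF walk-up:
  n1←n0: walk · to n0
  n1←n6: walk n6→n4→n2→n1 to n0
  n4←n2: walk · to n2
  n4←n3: walk n3 to n2
  n5←n1: walk · to n1
  n5←n3: walk n3→n2 to n1
  n5←n4: walk n4→n2 to n1
  n7←n0: walk · to n0
  n7←n3: walk n3→n2→n1 to n0
  n7←n5: walk n5→n1 to n0
  DF(n0)=∅
  DF(n1)={n1,n7}
  DF(n2)={n1,n5,n7}
  DF(n3)={n4,n5,n7}
  DF(n4)={n1,n5}
  DF(n5)={n7}
  DF(n6)={n1}
  DF(n7)=∅

φ for i: defs {n4}
  DF⁺ = {n1,n5,n7}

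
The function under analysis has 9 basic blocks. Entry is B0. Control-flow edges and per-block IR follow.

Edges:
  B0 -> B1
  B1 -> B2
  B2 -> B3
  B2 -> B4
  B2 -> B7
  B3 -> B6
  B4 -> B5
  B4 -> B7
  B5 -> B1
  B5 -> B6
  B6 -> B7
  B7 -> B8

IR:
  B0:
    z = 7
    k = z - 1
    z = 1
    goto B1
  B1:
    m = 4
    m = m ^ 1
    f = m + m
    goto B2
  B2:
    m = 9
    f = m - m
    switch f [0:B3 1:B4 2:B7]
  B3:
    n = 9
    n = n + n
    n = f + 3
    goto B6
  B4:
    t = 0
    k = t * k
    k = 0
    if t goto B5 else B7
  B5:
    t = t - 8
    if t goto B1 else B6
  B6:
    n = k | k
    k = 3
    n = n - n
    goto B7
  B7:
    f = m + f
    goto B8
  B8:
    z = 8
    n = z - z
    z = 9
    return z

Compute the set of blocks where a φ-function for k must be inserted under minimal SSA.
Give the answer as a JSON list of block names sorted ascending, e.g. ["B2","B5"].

idom tree: B1←B0 B2←B1 B3←B2 B4←B2 B5←B4 B6←B2 B7←B2 B8←B7
Dom∩ at merges:
  B1: preds {B0,B5}: {B0} ∩ {B0,B1,B2,B4,B5} = {B0}; idom=B0
  B6: preds {B3,B5}: {B0,B1,B2,B3} ∩ {B0,B1,B2,B4,B5} = {B0,B1,B2}; idom=B2
  B7: preds {B2,B4,B6}: {B0,B1,B2} ∩ {B0,B1,B2,B4} ∩ {B0,B1,B2,B6} = {B0,B1,B2}; idom=B2

DF walk-up:
  B1←B0: walk · to B0
  B1←B5: walk B5→B4→B2→B1 to B0
  B6←B3: walk B3 to B2
  B6←B5: walk B5→B4 to B2
  B7←B2: walk · to B2
  B7←B4: walk B4 to B2
  B7←B6: walk B6 to B2
  B0: DF=∅
  B1: DF={B1}
  B2: DF={B1}
  B3: DF={B6}
  B4: DF={B1,B6,B7}
  B5: DF={B1,B6}
  B6: DF={B7}
  B7: DF=∅
  B8: DF=∅

φ for k: defs {B0,B4,B6}
  DF⁺ = {B1,B6,B7}

Answer: ["B1", "B6", "B7"]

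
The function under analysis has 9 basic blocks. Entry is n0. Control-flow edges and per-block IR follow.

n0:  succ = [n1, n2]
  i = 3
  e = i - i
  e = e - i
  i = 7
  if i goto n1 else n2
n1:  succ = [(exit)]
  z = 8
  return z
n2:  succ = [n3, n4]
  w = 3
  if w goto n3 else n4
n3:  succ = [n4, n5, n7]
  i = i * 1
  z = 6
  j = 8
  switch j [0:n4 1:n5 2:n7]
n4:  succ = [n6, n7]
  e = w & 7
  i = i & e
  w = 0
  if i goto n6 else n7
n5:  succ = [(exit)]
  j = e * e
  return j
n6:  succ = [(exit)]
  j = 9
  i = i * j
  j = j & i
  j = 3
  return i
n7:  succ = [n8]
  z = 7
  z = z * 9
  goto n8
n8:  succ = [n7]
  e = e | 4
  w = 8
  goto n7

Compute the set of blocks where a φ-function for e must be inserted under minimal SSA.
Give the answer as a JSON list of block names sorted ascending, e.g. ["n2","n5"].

idom tree: n1←n0 n2←n0 n3←n2 n4←n2 n5←n3 n6←n4 n7←n2 n8←n7
Join-block Dom:
  n4: preds {n2,n3}: {n0,n2} ∩ {n0,n2,n3} = {n0,n2}; idom=n2
  n7: preds {n3,n4,n8}: {n0,n2,n3} ∩ {n0,n2,n4} ∩ {n0,n2,n7,n8} = {n0,n2}; idom=n2

DF walk-up:
  n4←n2: walk · to n2
  n4←n3: walk n3 to n2
  n7←n3: walk n3 to n2
  n7←n4: walk n4 to n2
  n7←n8: walk n8→n7 to n2
  n0 → ∅
  n1 → ∅
  n2 → ∅
  n3 → {n4,n7}
  n4 → {n7}
  n5 → ∅
  n6 → ∅
  n7 → {n7}
  n8 → {n7}

φ for e: defs {n0,n4,n8}
  DF⁺ = {n7}

Answer: ["n7"]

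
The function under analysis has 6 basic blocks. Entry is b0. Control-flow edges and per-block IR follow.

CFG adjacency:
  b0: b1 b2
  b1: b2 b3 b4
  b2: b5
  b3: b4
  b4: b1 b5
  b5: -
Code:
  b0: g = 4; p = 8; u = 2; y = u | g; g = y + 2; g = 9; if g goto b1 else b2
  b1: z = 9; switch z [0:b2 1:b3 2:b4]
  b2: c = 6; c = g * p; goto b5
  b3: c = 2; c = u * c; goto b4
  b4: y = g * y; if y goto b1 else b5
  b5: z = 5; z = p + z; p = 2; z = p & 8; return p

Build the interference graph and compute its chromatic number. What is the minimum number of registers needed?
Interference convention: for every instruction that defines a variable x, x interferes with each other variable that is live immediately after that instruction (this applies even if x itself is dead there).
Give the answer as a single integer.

Answer: 5

Analysis:
Per-block:
  b0: def={g,p,u,y} ue=∅
  b1: def={z} ue=∅
  b2: def={c} ue={g,p}
  b3: def={c} ue={u}
  b4: def={y} ue={g,y}
  b5: def={p,z} ue={p}

Liveness:
  b0: in=∅ out={g,p,u,y}
  b1: in={g,p,u,y} out={g,p,u,y}
  b2: in={g,p} out={p}
  b3: in={g,p,u,y} out={g,p,u,y}
  b4: in={g,p,u,y} out={g,p,u,y}
  b5: in={p} out=∅

Interference:
  c — {g,p,u,y}
  g — {c,p,u,y,z}
  p — {c,g,u,y,z}
  u — {c,g,p,y,z}
  y — {c,g,p,u,z}
  z — {g,p,u,y}

Chromatic number:
  lower bound: {c,g,p,u,y} mutually conflict ⇒ χ ≥ 5
  assign c→R4 g→R0 p→R1 u→R2 y→R3 z→R4 — no edge inside a register ⇒ χ ≤ 5
  χ = 5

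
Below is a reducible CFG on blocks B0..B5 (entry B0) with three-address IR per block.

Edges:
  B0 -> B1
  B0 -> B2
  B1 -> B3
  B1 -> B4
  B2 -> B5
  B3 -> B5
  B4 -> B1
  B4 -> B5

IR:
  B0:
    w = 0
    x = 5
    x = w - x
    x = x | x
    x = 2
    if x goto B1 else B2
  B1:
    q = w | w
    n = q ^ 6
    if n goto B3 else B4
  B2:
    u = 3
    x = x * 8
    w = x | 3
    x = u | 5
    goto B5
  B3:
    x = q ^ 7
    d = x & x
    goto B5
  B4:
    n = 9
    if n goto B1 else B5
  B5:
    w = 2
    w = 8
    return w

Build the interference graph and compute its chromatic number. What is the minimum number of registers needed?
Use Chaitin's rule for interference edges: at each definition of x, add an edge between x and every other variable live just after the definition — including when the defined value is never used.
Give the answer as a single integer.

Block summaries:
  B0 def {w,x} use ∅
  B1 def {n,q} use {w}
  B2 def {u,w,x} use {x}
  B3 def {d,x} use {q}
  B4 def {n} use ∅
  B5 def {w} use ∅

Backward fixpoint:
  B0 li=∅ lo={w,x}
  B1 li={w} lo={q,w}
  B2 li={x} lo=∅
  B3 li={q} lo=∅
  B4 li={w} lo={w}
  B5 li=∅ lo=∅

Interference:
  d↔∅
  n↔{q,w}
  q↔{n,w}
  u↔{w,x}
  w↔{n,q,u,x}
  x↔{u,w}

Colouring:
  {n,q,w} pairwise interfere (3-clique) ⇒ χ ≥ 3
  assign d→r0 n→r1 q→r2 u→r1 w→r0 x→r2 — no edge inside a register ⇒ χ ≤ 3
  χ = 3

Answer: 3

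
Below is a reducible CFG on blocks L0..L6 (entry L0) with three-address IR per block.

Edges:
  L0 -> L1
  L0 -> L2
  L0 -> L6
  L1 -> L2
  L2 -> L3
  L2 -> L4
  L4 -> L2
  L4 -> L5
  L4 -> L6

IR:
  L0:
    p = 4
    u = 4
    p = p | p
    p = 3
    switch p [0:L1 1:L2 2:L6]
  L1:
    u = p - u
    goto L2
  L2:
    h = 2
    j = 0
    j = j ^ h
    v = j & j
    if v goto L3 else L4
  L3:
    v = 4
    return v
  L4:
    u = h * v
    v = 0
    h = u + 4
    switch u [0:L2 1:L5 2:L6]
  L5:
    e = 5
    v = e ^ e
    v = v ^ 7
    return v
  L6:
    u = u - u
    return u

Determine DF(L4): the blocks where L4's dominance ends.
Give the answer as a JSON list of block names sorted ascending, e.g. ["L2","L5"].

Answer: ["L2", "L6"]

Working:
idom tree: L1←L0 L2←L0 L3←L2 L4←L2 L5←L4 L6←L0
Dom∩ at merges:
  L2: preds {L0,L1,L4}: {L0} ∩ {L0,L1} ∩ {L0,L2,L4} = {L0}; idom=L0
  L6: preds {L0,L4}: {L0} ∩ {L0,L2,L4} = {L0}; idom=L0

DF derivation:
  L2←L0: walk · to L0
  L2←L1: walk L1 to L0
  L2←L4: walk L4→L2 to L0
  L6←L0: walk · to L0
  L6←L4: walk L4→L2 to L0
  L0 → ∅
  L1 → {L2}
  L2 → {L2,L6}
  L3 → ∅
  L4 → {L2,L6}
  L5 → ∅
  L6 → ∅

DF(L4) = ["L2", "L6"]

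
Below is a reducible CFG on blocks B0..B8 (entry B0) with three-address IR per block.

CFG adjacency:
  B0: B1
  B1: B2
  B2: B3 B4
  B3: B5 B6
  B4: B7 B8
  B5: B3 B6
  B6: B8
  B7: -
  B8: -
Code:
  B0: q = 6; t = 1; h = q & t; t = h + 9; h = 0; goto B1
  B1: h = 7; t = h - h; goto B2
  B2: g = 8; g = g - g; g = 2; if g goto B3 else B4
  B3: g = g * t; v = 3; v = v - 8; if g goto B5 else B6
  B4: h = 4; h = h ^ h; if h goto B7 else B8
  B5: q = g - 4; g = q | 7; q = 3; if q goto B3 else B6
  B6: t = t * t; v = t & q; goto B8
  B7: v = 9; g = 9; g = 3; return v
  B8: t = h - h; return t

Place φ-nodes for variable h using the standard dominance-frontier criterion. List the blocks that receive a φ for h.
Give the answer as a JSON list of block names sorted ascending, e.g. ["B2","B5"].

Answer: ["B8"]

Derivation:
idom tree: B1←B0 B2←B1 B3←B2 B4←B2 B5←B3 B6←B3 B7←B4 B8←B2
Dom∩ at merges:
  B3: preds {B2,B5}: {B0,B1,B2} ∩ {B0,B1,B2,B3,B5} = {B0,B1,B2}; idom=B2
  B6: preds {B3,B5}: {B0,B1,B2,B3} ∩ {B0,B1,B2,B3,B5} = {B0,B1,B2,B3}; idom=B3
  B8: preds {B4,B6}: {B0,B1,B2,B4} ∩ {B0,B1,B2,B3,B6} = {B0,B1,B2}; idom=B2

DF walk-up:
  join B3 pred B2: · stop@B2
  join B3 pred B5: B5→B3 stop@B2
  join B6 pred B3: · stop@B3
  join B6 pred B5: B5 stop@B3
  join B8 pred B4: B4 stop@B2
  join B8 pred B6: B6→B3 stop@B2
  B0: DF=∅
  B1: DF=∅
  B2: DF=∅
  B3: DF={B3,B8}
  B4: DF={B8}
  B5: DF={B3,B6}
  B6: DF={B8}
  B7: DF=∅
  B8: DF=∅

φ for h: defs {B0,B1,B4}
  DF⁺ = {B8}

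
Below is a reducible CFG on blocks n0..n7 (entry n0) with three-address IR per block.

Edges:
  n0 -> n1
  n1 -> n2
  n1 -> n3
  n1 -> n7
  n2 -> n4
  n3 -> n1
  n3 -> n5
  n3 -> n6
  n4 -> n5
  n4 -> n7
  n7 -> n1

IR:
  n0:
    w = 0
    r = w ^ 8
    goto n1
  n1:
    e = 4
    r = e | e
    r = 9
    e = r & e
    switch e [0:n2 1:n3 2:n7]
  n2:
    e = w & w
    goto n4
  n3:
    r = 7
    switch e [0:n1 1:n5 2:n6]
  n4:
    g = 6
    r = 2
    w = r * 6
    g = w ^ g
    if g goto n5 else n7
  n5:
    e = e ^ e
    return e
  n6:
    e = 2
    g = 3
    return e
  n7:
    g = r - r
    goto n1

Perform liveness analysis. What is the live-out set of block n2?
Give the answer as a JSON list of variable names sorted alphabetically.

def/use:
  n0 def {r,w} use ∅
  n1 def {e,r} use ∅
  n2 def {e} use {w}
  n3 def {r} use {e}
  n4 def {g,r,w} use ∅
  n5 def {e} use {e}
  n6 def {e,g} use ∅
  n7 def {g} use {r}

Backward fixpoint:
  n0 li=∅ lo={w}
  n1 li={w} lo={e,r,w}
  n2 li={w} lo={e}
  n3 li={e,w} lo={e,w}
  n4 li={e} lo={e,r,w}
  n5 li={e} lo=∅
  n6 li=∅ lo=∅
  n7 li={r,w} lo={w}

live-out(n2) = ["e"]

Answer: ["e"]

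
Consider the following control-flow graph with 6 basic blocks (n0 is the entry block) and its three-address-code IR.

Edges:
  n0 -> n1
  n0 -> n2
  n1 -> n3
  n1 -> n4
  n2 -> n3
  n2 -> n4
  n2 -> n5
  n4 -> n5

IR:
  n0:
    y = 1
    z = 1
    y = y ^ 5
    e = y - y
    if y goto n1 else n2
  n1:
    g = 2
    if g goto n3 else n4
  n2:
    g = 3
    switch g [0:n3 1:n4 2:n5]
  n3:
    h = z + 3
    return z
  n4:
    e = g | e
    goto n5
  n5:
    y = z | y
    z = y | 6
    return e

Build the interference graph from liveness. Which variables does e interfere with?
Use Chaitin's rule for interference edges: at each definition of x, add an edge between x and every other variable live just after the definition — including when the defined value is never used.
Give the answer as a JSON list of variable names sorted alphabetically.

Block summaries:
  n0: def={e,y,z} ue=∅
  n1: def={g} ue=∅
  n2: def={g} ue=∅
  n3: def={h} ue={z}
  n4: def={e} ue={e,g}
  n5: def={y,z} ue={e,y,z}

Live sets:
  n0 li=∅ lo={e,y,z}
  n1 li={e,y,z} lo={e,g,y,z}
  n2 li={e,y,z} lo={e,g,y,z}
  n3 li={z} lo=∅
  n4 li={e,g,y,z} lo={e,y,z}
  n5 li={e,y,z} lo=∅

Conflict graph:
  e↔{g,y,z}
  g↔{e,y,z}
  h↔{z}
  y↔{e,g,z}
  z↔{e,g,h,y}

N(e) = ["g", "y", "z"]

Answer: ["g", "y", "z"]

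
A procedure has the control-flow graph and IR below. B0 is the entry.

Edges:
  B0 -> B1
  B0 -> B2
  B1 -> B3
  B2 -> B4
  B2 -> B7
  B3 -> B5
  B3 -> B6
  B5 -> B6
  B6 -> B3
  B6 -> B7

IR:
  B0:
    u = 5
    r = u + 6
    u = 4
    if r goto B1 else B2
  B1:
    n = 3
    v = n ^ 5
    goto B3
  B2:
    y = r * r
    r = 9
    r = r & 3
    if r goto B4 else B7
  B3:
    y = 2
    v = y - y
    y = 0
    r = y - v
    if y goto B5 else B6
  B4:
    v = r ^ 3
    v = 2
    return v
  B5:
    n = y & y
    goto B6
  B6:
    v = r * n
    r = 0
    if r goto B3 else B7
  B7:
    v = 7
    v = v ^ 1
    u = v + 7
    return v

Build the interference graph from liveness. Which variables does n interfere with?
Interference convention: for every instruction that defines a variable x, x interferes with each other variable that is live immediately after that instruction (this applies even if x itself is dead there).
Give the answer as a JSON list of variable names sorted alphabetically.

Answer: ["r", "v", "y"]

Working:
Block summaries:
  B0: def={r,u} ue=∅
  B1: def={n,v} ue=∅
  B2: def={r,y} ue={r}
  B3: def={r,v,y} ue=∅
  B4: def={v} ue={r}
  B5: def={n} ue={y}
  B6: def={r,v} ue={n,r}
  B7: def={u,v} ue=∅

Liveness:
  B0: in=∅ out={r}
  B1: in=∅ out={n}
  B2: in={r} out={r}
  B3: in={n} out={n,r,y}
  B4: in={r} out=∅
  B5: in={r,y} out={n,r}
  B6: in={n,r} out={n}
  B7: in=∅ out=∅

Interfere edges:
  n — {r,v,y}
  r — {n,u,y}
  u — {r,v}
  v — {n,u,y}
  y — {n,r,v}

N(n) = ["r", "v", "y"]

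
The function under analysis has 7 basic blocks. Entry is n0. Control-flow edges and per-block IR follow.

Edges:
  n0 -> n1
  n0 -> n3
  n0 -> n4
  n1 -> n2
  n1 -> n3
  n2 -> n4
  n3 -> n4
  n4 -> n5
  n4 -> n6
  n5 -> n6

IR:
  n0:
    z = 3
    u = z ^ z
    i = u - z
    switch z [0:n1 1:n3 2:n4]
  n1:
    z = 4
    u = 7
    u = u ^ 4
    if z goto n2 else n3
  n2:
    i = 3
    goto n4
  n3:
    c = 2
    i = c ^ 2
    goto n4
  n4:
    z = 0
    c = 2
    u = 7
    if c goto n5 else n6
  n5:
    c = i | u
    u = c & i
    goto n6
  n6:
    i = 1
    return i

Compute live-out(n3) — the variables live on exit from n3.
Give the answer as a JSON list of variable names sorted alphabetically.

Per-block:
  n0 def {i,u,z} use ∅
  n1 def {u,z} use ∅
  n2 def {i} use ∅
  n3 def {c,i} use ∅
  n4 def {c,u,z} use ∅
  n5 def {c,u} use {i,u}
  n6 def {i} use ∅

Backward fixpoint:
  live n0: ∅→{i}
  live n1: ∅→∅
  live n2: ∅→{i}
  live n3: ∅→{i}
  live n4: {i}→{i,u}
  live n5: {i,u}→∅
  live n6: ∅→∅

live-out(n3) = ["i"]

Answer: ["i"]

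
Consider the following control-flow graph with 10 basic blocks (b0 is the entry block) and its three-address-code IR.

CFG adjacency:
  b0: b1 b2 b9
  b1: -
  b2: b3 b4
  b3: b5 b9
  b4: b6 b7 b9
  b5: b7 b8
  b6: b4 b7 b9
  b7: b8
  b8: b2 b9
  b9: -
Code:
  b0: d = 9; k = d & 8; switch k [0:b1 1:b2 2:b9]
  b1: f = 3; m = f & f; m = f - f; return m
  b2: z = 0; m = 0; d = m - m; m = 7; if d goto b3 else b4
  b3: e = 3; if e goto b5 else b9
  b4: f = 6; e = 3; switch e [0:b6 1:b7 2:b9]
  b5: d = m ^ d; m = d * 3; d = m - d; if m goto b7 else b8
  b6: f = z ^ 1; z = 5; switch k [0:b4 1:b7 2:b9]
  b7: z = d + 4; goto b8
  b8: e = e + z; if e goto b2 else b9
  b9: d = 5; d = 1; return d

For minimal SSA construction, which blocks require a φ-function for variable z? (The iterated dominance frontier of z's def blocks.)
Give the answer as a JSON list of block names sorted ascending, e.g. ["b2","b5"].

Answer: ["b2", "b4", "b7", "b8", "b9"]

Analysis:
idom tree: b1←b0 b2←b0 b3←b2 b4←b2 b5←b3 b6←b4 b7←b2 b8←b2 b9←b0
Join-block Dom:
  b2: preds {b0,b8}: {b0} ∩ {b0,b2,b8} = {b0}; idom=b0
  b4: preds {b2,b6}: {b0,b2} ∩ {b0,b2,b4,b6} = {b0,b2}; idom=b2
  b7: preds {b4,b5,b6}: {b0,b2,b4} ∩ {b0,b2,b3,b5} ∩ {b0,b2,b4,b6} = {b0,b2}; idom=b2
  b8: preds {b5,b7}: {b0,b2,b3,b5} ∩ {b0,b2,b7} = {b0,b2}; idom=b2
  b9: preds {b0,b3,b4,b6,b8}: {b0} ∩ {b0,b2,b3} ∩ {b0,b2,b4} ∩ {b0,b2,b4,b6} ∩ {b0,b2,b8} = {b0}; idom=b0

DF derivation:
  join b2 pred b0: · stop@b0
  join b2 pred b8: b8→b2 stop@b0
  join b4 pred b2: · stop@b2
  join b4 pred b6: b6→b4 stop@b2
  join b7 pred b4: b4 stop@b2
  join b7 pred b5: b5→b3 stop@b2
  join b7 pred b6: b6→b4 stop@b2
  join b8 pred b5: b5→b3 stop@b2
  join b8 pred b7: b7 stop@b2
  join b9 pred b0: · stop@b0
  join b9 pred b3: b3→b2 stop@b0
  join b9 pred b4: b4→b2 stop@b0
  join b9 pred b6: b6→b4→b2 stop@b0
  join b9 pred b8: b8→b2 stop@b0
  DF(b0)=∅
  DF(b1)=∅
  DF(b2)={b2,b9}
  DF(b3)={b7,b8,b9}
  DF(b4)={b4,b7,b9}
  DF(b5)={b7,b8}
  DF(b6)={b4,b7,b9}
  DF(b7)={b8}
  DF(b8)={b2,b9}
  DF(b9)=∅

φ for z: defs {b2,b6,b7}
  DF⁺ = {b2,b4,b7,b8,b9}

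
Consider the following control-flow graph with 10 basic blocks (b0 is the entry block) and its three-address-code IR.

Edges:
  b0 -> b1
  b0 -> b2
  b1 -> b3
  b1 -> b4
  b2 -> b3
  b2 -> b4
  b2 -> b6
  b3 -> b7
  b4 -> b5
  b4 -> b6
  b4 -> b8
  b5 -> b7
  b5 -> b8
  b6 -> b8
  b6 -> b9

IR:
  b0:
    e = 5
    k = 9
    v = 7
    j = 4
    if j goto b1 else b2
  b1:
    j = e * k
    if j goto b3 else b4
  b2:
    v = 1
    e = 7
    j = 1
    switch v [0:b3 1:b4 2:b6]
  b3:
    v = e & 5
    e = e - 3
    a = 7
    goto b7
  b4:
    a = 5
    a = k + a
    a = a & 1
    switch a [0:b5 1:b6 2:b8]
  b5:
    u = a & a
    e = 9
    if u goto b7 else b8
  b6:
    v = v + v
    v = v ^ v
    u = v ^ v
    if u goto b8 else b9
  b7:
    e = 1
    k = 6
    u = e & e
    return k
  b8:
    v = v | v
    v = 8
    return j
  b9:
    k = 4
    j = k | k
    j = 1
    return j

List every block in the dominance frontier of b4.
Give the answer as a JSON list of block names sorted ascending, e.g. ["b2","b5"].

idom tree: b1←b0 b2←b0 b3←b0 b4←b0 b5←b4 b6←b0 b7←b0 b8←b0 b9←b6
Dom at joins:
  b3: preds {b1,b2}: {b0,b1} ∩ {b0,b2} = {b0}; idom=b0
  b4: preds {b1,b2}: {b0,b1} ∩ {b0,b2} = {b0}; idom=b0
  b6: preds {b2,b4}: {b0,b2} ∩ {b0,b4} = {b0}; idom=b0
  b7: preds {b3,b5}: {b0,b3} ∩ {b0,b4,b5} = {b0}; idom=b0
  b8: preds {b4,b5,b6}: {b0,b4} ∩ {b0,b4,b5} ∩ {b0,b6} = {b0}; idom=b0

DF derivation:
  join b3 pred b1: b1 stop@b0
  join b3 pred b2: b2 stop@b0
  join b4 pred b1: b1 stop@b0
  join b4 pred b2: b2 stop@b0
  join b6 pred b2: b2 stop@b0
  join b6 pred b4: b4 stop@b0
  join b7 pred b3: b3 stop@b0
  join b7 pred b5: b5→b4 stop@b0
  join b8 pred b4: b4 stop@b0
  join b8 pred b5: b5→b4 stop@b0
  join b8 pred b6: b6 stop@b0
  b0 → ∅
  b1 → {b3,b4}
  b2 → {b3,b4,b6}
  b3 → {b7}
  b4 → {b6,b7,b8}
  b5 → {b7,b8}
  b6 → {b8}
  b7 → ∅
  b8 → ∅
  b9 → ∅

DF(b4) = ["b6", "b7", "b8"]

Answer: ["b6", "b7", "b8"]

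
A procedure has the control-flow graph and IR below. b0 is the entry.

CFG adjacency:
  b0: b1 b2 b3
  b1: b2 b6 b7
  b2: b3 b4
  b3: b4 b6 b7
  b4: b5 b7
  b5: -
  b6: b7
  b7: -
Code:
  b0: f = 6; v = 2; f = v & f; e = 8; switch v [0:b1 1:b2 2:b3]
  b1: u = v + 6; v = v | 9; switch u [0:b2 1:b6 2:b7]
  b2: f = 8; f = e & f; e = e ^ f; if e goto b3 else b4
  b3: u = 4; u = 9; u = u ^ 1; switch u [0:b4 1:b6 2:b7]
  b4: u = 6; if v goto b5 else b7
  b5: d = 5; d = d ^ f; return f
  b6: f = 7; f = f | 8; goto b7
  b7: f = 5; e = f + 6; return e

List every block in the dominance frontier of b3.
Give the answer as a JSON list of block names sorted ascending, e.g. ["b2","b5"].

Answer: ["b4", "b6", "b7"]

Analysis:
idom tree: b1←b0 b2←b0 b3←b0 b4←b0 b5←b4 b6←b0 b7←b0
Dom∩ at merges:
  b2: preds {b0,b1}: {b0} ∩ {b0,b1} = {b0}; idom=b0
  b3: preds {b0,b2}: {b0} ∩ {b0,b2} = {b0}; idom=b0
  b4: preds {b2,b3}: {b0,b2} ∩ {b0,b3} = {b0}; idom=b0
  b6: preds {b1,b3}: {b0,b1} ∩ {b0,b3} = {b0}; idom=b0
  b7: preds {b1,b3,b4,b6}: {b0,b1} ∩ {b0,b3} ∩ {b0,b4} ∩ {b0,b6} = {b0}; idom=b0

DF walk-up:
  join b2 pred b0: · stop@b0
  join b2 pred b1: b1 stop@b0
  join b3 pred b0: · stop@b0
  join b3 pred b2: b2 stop@b0
  join b4 pred b2: b2 stop@b0
  join b4 pred b3: b3 stop@b0
  join b6 pred b1: b1 stop@b0
  join b6 pred b3: b3 stop@b0
  join b7 pred b1: b1 stop@b0
  join b7 pred b3: b3 stop@b0
  join b7 pred b4: b4 stop@b0
  join b7 pred b6: b6 stop@b0
  b0 → ∅
  b1 → {b2,b6,b7}
  b2 → {b3,b4}
  b3 → {b4,b6,b7}
  b4 → {b7}
  b5 → ∅
  b6 → {b7}
  b7 → ∅

DF(b3) = ["b4", "b6", "b7"]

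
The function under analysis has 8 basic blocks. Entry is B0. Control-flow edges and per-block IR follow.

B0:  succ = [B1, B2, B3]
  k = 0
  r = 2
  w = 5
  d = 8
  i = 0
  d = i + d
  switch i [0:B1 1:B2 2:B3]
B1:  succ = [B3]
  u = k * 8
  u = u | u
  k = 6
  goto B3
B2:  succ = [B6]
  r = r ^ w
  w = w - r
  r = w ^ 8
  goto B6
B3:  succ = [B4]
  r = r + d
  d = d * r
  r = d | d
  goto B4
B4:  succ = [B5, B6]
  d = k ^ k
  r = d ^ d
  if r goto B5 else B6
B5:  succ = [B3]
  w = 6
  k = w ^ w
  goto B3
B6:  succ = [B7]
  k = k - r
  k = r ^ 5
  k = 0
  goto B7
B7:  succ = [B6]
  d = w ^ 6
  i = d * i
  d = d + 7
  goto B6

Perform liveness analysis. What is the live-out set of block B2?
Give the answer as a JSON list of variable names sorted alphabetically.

Answer: ["i", "k", "r", "w"]

Derivation:
Block summaries:
  B0: def={d,i,k,r,w} ue=∅
  B1: def={k,u} ue={k}
  B2: def={r,w} ue={r,w}
  B3: def={d,r} ue={d,r}
  B4: def={d,r} ue={k}
  B5: def={k,w} ue=∅
  B6: def={k} ue={k,r}
  B7: def={d,i} ue={i,w}

Backward fixpoint:
  B0: in=∅ out={d,i,k,r,w}
  B1: in={d,i,k,r,w} out={d,i,k,r,w}
  B2: in={i,k,r,w} out={i,k,r,w}
  B3: in={d,i,k,r,w} out={i,k,w}
  B4: in={i,k,w} out={d,i,k,r,w}
  B5: in={d,i,r} out={d,i,k,r,w}
  B6: in={i,k,r,w} out={i,k,r,w}
  B7: in={i,k,r,w} out={i,k,r,w}

live-out(B2) = ["i", "k", "r", "w"]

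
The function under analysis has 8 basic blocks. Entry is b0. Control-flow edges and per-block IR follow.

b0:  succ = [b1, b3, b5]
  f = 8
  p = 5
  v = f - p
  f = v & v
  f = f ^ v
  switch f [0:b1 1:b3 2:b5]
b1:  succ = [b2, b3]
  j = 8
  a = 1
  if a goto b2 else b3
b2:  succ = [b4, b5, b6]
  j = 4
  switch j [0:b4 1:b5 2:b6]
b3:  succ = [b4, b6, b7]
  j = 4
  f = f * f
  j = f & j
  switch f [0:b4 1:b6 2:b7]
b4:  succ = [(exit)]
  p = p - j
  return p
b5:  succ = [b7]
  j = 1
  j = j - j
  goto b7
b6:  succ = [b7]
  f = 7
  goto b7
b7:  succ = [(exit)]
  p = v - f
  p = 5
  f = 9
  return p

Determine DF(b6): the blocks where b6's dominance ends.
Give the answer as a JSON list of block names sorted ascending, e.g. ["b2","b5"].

Answer: ["b7"]

Working:
idom tree: b1←b0 b2←b1 b3←b0 b4←b0 b5←b0 b6←b0 b7←b0
Join-block Dom:
  b3: preds {b0,b1}: {b0} ∩ {b0,b1} = {b0}; idom=b0
  b4: preds {b2,b3}: {b0,b1,b2} ∩ {b0,b3} = {b0}; idom=b0
  b5: preds {b0,b2}: {b0} ∩ {b0,b1,b2} = {b0}; idom=b0
  b6: preds {b2,b3}: {b0,b1,b2} ∩ {b0,b3} = {b0}; idom=b0
  b7: preds {b3,b5,b6}: {b0,b3} ∩ {b0,b5} ∩ {b0,b6} = {b0}; idom=b0

DF derivation:
  b3←b0: walk · to b0
  b3←b1: walk b1 to b0
  b4←b2: walk b2→b1 to b0
  b4←b3: walk b3 to b0
  b5←b0: walk · to b0
  b5←b2: walk b2→b1 to b0
  b6←b2: walk b2→b1 to b0
  b6←b3: walk b3 to b0
  b7←b3: walk b3 to b0
  b7←b5: walk b5 to b0
  b7←b6: walk b6 to b0
  b0: DF=∅
  b1: DF={b3,b4,b5,b6}
  b2: DF={b4,b5,b6}
  b3: DF={b4,b6,b7}
  b4: DF=∅
  b5: DF={b7}
  b6: DF={b7}
  b7: DF=∅

DF(b6) = ["b7"]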